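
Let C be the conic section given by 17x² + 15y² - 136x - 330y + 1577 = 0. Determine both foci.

Group: 17(x² - 8x) + 15(y² - 22y) = -1577
Completing the square gives 17(x - 4)² + 15(y - 11)² = -1577 + 272 + 1815 = 510.
Divide by 510: (x - 4)²/30 + (y - 11)²/34 = 1
Ellipse, center (4, 11), major axis vertical; a² = 34, b² = 30.
c² = a² - b² = 34 - 30 = 4, so c = 2.
Foci lie on the vertical axis through the center: (h, k ± c).

(4, 9) and (4, 13)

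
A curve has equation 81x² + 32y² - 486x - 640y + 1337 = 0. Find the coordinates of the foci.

Rearranging, 81(x² - 6x) + 32(y² - 20y) = -1337.
Completing the square gives 81(x - 3)² + 32(y - 10)² = -1337 + 729 + 3200 = 2592.
Divide by 2592: (x - 3)²/32 + (y - 10)²/81 = 1
Ellipse, center (3, 10), major axis vertical; a² = 81, b² = 32.
c² = a² - b² = 81 - 32 = 49, so c = 7.
Foci lie on the vertical axis through the center: (h, k ± c).

(3, 3) and (3, 17)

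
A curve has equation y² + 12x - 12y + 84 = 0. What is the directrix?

Only y is squared. Complete the square in y: (y - 6)² = -12(x + 4).
Vertex (-4, 6); 4p = -12 so p = -3. Opens left.
Directrix is the vertical line x = h − p = -4 − (-3) = -1.

x = -1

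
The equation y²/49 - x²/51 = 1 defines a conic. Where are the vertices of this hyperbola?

(0, -7) and (0, 7)

Center (0, 0). The positive term is the y-term, so the transverse axis is vertical; a² = 49, b² = 51.
a = 7. Vertices at (h, k ± a).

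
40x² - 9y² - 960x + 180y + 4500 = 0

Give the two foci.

(5, 10) and (19, 10)

40(x² - 24x) -9(y² - 20y) = -4500
40(x - 12)² -9(y - 10)² = -4500 + 5760 - 900 = 360
Dividing both sides by 360: (x - 12)²/9 - (y - 10)²/40 = 1
Hyperbola, center (12, 10), transverse axis horizontal; a² = 9, b² = 40.
c² = a² + b² = 9 + 40 = 49, so c = 7.
Foci lie on the horizontal axis through the center: (h ± c, k).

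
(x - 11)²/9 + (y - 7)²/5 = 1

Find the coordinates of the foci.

(9, 7) and (13, 7)

Center (11, 7). The larger denominator 9 sits under the x-term, so the major axis is horizontal; a² = 9, b² = 5.
c² = a² - b² = 9 - 5 = 4, so c = 2.
Foci lie on the horizontal axis through the center: (h ± c, k).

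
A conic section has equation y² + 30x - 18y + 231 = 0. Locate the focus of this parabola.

Only y is squared. Complete the square in y: (y - 9)² = -30(x + 5).
Vertex (-5, 9); 4p = -30 so p = -15/2. Opens left.
Focus is p units from the vertex along the axis: (h + p, k).

(-25/2, 9)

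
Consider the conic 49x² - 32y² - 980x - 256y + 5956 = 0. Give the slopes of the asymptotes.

7√2/8 and -7√2/8

49(x² - 20x) -32(y² + 8y) = -5956
Completing the square gives 49(x - 10)² -32(y + 4)² = -5956 + 4900 - 512 = -1568.
Dividing both sides by -1568: (y + 4)²/49 - (x - 10)²/32 = 1
Hyperbola, center (10, -4), transverse axis vertical; a² = 49, b² = 32.
For a vertical hyperbola the asymptotes have slope ±a/b.
Here that is ±7/4√2 = ±7√2/8.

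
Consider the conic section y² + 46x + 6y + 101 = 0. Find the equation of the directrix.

x = 19/2

Only y is squared. Complete the square in y: (y + 3)² = -46(x + 2).
Vertex (-2, -3); 4p = -46 so p = -23/2. Opens left.
Directrix is the vertical line x = h − p = -2 − (-23/2) = 19/2.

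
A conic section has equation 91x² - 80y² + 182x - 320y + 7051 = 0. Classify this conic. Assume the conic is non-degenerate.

No xy term. Coefficients of x² and y² are A = 91, C = -80.
A and C have opposite signs ⇒ hyperbola.

hyperbola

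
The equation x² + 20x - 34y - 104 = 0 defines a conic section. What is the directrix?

Only x is squared. Complete the square in x: (x + 10)² = 34(y + 6).
Vertex (-10, -6); 4p = 34 so p = 17/2. Opens up.
Directrix is the horizontal line y = k − p = -6 − (17/2) = -29/2.

y = -29/2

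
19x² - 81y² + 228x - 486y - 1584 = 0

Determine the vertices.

Group the x- and y-terms: 19(x² + 12x) -81(y² + 6y) = 1584
Completing the square gives 19(x + 6)² -81(y + 3)² = 1584 + 684 - 729 = 1539.
Dividing both sides by 1539: (x + 6)²/81 - (y + 3)²/19 = 1
Hyperbola, center (-6, -3), transverse axis horizontal; a² = 81, b² = 19.
a = 9. Vertices at (h ± a, k).

(-15, -3) and (3, -3)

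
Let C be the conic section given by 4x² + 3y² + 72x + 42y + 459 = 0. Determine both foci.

Group: 4(x² + 18x) + 3(y² + 14y) = -459
4(x + 9)² + 3(y + 7)² = -459 + 324 + 147 = 12
Divide through by 12 to get (x + 9)²/3 + (y + 7)²/4 = 1.
Ellipse, center (-9, -7), major axis vertical; a² = 4, b² = 3.
c² = a² - b² = 4 - 3 = 1, so c = 1.
Foci lie on the vertical axis through the center: (h, k ± c).

(-9, -8) and (-9, -6)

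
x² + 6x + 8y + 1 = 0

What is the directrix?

Only x is squared. Complete the square in x: (x + 3)² = -8(y - 1).
Vertex (-3, 1); 4p = -8 so p = -2. Opens down.
Directrix is the horizontal line y = k − p = 1 − (-2) = 3.

y = 3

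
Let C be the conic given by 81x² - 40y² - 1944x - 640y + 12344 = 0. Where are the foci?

81(x² - 24x) -40(y² + 16y) = -12344
Completing the square gives 81(x - 12)² -40(y + 8)² = -12344 + 11664 - 2560 = -3240.
Dividing both sides by -3240: (y + 8)²/81 - (x - 12)²/40 = 1
Hyperbola, center (12, -8), transverse axis vertical; a² = 81, b² = 40.
c² = a² + b² = 81 + 40 = 121, so c = 11.
Foci lie on the vertical axis through the center: (h, k ± c).

(12, -19) and (12, 3)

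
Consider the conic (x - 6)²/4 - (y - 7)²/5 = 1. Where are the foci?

Center (6, 7). The positive term is the x-term, so the transverse axis is horizontal; a² = 4, b² = 5.
c² = a² + b² = 4 + 5 = 9, so c = 3.
Foci lie on the horizontal axis through the center: (h ± c, k).

(3, 7) and (9, 7)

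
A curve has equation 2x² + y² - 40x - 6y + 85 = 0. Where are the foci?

(10, 3 - √62) and (10, 3 + √62)

Rearranging, 2(x² - 20x) + (y² - 6y) = -85.
2(x - 10)² + (y - 3)² = -85 + 200 + 9 = 124
Divide by 124: (x - 10)²/62 + (y - 3)²/124 = 1
Ellipse, center (10, 3), major axis vertical; a² = 124, b² = 62.
c² = a² - b² = 124 - 62 = 62, so c = √62.
Foci lie on the vertical axis through the center: (h, k ± c).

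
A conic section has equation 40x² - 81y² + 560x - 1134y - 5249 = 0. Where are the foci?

(-18, -7) and (4, -7)

Group: 40(x² + 14x) -81(y² + 14y) = 5249
Complete the square in x and y: 40(x + 7)² -81(y + 7)² = 5249 + 1960 - 3969 = 3240
Dividing both sides by 3240: (x + 7)²/81 - (y + 7)²/40 = 1
Hyperbola, center (-7, -7), transverse axis horizontal; a² = 81, b² = 40.
c² = a² + b² = 81 + 40 = 121, so c = 11.
Foci lie on the horizontal axis through the center: (h ± c, k).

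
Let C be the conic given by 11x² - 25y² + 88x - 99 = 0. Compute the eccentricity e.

Collect terms: 11(x² + 8x) -25y² = 99
11(x + 4)² -25y² = 99 + 176 + 0 = 275
Divide by 275: (x + 4)²/25 - y²/11 = 1
Hyperbola, center (-4, 0), transverse axis horizontal; a² = 25, b² = 11.
c² = a² + b² = 36, so c = 6.
e = c/a = 6/5.

e = 6/5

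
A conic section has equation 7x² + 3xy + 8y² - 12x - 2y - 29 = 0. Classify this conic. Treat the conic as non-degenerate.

ellipse

A = 7, B = 3, C = 8.
Discriminant B² − 4AC = 3² − 4·7·8 = -215.
B² − 4AC < 0 ⇒ ellipse.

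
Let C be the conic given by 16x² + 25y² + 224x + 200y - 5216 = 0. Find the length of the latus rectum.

16(x² + 14x) + 25(y² + 8y) = 5216
Complete the square in x and y: 16(x + 7)² + 25(y + 4)² = 5216 + 784 + 400 = 6400
Dividing both sides by 6400: (x + 7)²/400 + (y + 4)²/256 = 1
Ellipse, center (-7, -4), major axis horizontal; a² = 400, b² = 256.
Latus rectum length = 2b²/a = 2·256/20 = 128/5.

128/5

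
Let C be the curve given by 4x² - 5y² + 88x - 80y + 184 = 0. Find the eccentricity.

Rearranging, 4(x² + 22x) -5(y² + 16y) = -184.
Completing the square gives 4(x + 11)² -5(y + 8)² = -184 + 484 - 320 = -20.
Divide through by -20 to get (y + 8)²/4 - (x + 11)²/5 = 1.
Hyperbola, center (-11, -8), transverse axis vertical; a² = 4, b² = 5.
c² = a² + b² = 9, so c = 3.
e = c/a = 3/2.

e = 3/2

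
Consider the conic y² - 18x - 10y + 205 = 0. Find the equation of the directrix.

x = 11/2

Only y is squared. Complete the square in y: (y - 5)² = 18(x - 10).
Vertex (10, 5); 4p = 18 so p = 9/2. Opens right.
Directrix is the vertical line x = h − p = 10 − (9/2) = 11/2.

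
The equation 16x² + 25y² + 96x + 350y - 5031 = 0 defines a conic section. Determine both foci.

(-15, -7) and (9, -7)

Collect terms: 16(x² + 6x) + 25(y² + 14y) = 5031
Completing the square gives 16(x + 3)² + 25(y + 7)² = 5031 + 144 + 1225 = 6400.
Divide by 6400: (x + 3)²/400 + (y + 7)²/256 = 1
Ellipse, center (-3, -7), major axis horizontal; a² = 400, b² = 256.
c² = a² - b² = 400 - 256 = 144, so c = 12.
Foci lie on the horizontal axis through the center: (h ± c, k).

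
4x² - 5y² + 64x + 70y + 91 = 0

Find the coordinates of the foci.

Group the x- and y-terms: 4(x² + 16x) -5(y² - 14y) = -91
Complete the square: 4(x + 8)² -5(y - 7)² = -91 + 256 - 245 = -80
Divide through by -80 to get (y - 7)²/16 - (x + 8)²/20 = 1.
Hyperbola, center (-8, 7), transverse axis vertical; a² = 16, b² = 20.
c² = a² + b² = 16 + 20 = 36, so c = 6.
Foci lie on the vertical axis through the center: (h, k ± c).

(-8, 1) and (-8, 13)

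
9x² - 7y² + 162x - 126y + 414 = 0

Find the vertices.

(-9, -15) and (-9, -3)

Group: 9(x² + 18x) -7(y² + 18y) = -414
9(x + 9)² -7(y + 9)² = -414 + 729 - 567 = -252
Dividing both sides by -252: (y + 9)²/36 - (x + 9)²/28 = 1
Hyperbola, center (-9, -9), transverse axis vertical; a² = 36, b² = 28.
a = 6. Vertices at (h, k ± a).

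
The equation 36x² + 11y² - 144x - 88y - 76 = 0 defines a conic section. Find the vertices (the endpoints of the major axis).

36(x² - 4x) + 11(y² - 8y) = 76
36(x - 2)² + 11(y - 4)² = 76 + 144 + 176 = 396
Divide by 396: (x - 2)²/11 + (y - 4)²/36 = 1
Ellipse, center (2, 4), major axis vertical; a² = 36, b² = 11.
a = 6. Vertices at (h, k ± a).

(2, -2) and (2, 10)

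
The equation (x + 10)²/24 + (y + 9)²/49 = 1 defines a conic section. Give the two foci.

Center (-10, -9). The larger denominator 49 sits under the y-term, so the major axis is vertical; a² = 49, b² = 24.
c² = a² - b² = 49 - 24 = 25, so c = 5.
Foci lie on the vertical axis through the center: (h, k ± c).

(-10, -14) and (-10, -4)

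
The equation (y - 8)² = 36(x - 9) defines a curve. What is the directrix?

x = 0

Vertex (9, 8); 4p = 36 so p = 9. Opens right.
Directrix is the vertical line x = h − p = 9 − (9) = 0.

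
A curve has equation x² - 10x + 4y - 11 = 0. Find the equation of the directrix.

y = 10

Only x is squared. Complete the square in x: (x - 5)² = -4(y - 9).
Vertex (5, 9); 4p = -4 so p = -1. Opens down.
Directrix is the horizontal line y = k − p = 9 − (-1) = 10.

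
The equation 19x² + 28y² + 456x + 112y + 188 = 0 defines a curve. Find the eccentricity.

19(x² + 24x) + 28(y² + 4y) = -188
Completing the square gives 19(x + 12)² + 28(y + 2)² = -188 + 2736 + 112 = 2660.
Dividing both sides by 2660: (x + 12)²/140 + (y + 2)²/95 = 1
Ellipse, center (-12, -2), major axis horizontal; a² = 140, b² = 95.
c² = a² - b² = 45, so c = 3√5.
e = c/a = 3√5/2√35 = 3√7/14.

e = 3√7/14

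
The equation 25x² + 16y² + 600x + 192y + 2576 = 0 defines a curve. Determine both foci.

Collect terms: 25(x² + 24x) + 16(y² + 12y) = -2576
Complete the square: 25(x + 12)² + 16(y + 6)² = -2576 + 3600 + 576 = 1600
Dividing both sides by 1600: (x + 12)²/64 + (y + 6)²/100 = 1
Ellipse, center (-12, -6), major axis vertical; a² = 100, b² = 64.
c² = a² - b² = 100 - 64 = 36, so c = 6.
Foci lie on the vertical axis through the center: (h, k ± c).

(-12, -12) and (-12, 0)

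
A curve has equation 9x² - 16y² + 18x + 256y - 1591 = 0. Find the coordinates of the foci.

Collect terms: 9(x² + 2x) -16(y² - 16y) = 1591
Completing the square gives 9(x + 1)² -16(y - 8)² = 1591 + 9 - 1024 = 576.
Divide by 576: (x + 1)²/64 - (y - 8)²/36 = 1
Hyperbola, center (-1, 8), transverse axis horizontal; a² = 64, b² = 36.
c² = a² + b² = 64 + 36 = 100, so c = 10.
Foci lie on the horizontal axis through the center: (h ± c, k).

(-11, 8) and (9, 8)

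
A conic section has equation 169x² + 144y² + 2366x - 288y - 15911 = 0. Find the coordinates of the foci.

(-7, -4) and (-7, 6)

169(x² + 14x) + 144(y² - 2y) = 15911
Complete the square: 169(x + 7)² + 144(y - 1)² = 15911 + 8281 + 144 = 24336
Divide through by 24336 to get (x + 7)²/144 + (y - 1)²/169 = 1.
Ellipse, center (-7, 1), major axis vertical; a² = 169, b² = 144.
c² = a² - b² = 169 - 144 = 25, so c = 5.
Foci lie on the vertical axis through the center: (h, k ± c).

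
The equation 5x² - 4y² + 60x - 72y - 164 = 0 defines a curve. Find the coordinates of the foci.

(-9, -9) and (-3, -9)

Collect terms: 5(x² + 12x) -4(y² + 18y) = 164
Complete the square in x and y: 5(x + 6)² -4(y + 9)² = 164 + 180 - 324 = 20
Divide by 20: (x + 6)²/4 - (y + 9)²/5 = 1
Hyperbola, center (-6, -9), transverse axis horizontal; a² = 4, b² = 5.
c² = a² + b² = 4 + 5 = 9, so c = 3.
Foci lie on the horizontal axis through the center: (h ± c, k).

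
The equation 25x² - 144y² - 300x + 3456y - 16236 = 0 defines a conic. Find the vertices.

Collect terms: 25(x² - 12x) -144(y² - 24y) = 16236
Complete the square in x and y: 25(x - 6)² -144(y - 12)² = 16236 + 900 - 20736 = -3600
Divide by -3600: (y - 12)²/25 - (x - 6)²/144 = 1
Hyperbola, center (6, 12), transverse axis vertical; a² = 25, b² = 144.
a = 5. Vertices at (h, k ± a).

(6, 7) and (6, 17)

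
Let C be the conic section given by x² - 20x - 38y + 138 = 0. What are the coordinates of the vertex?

Only x is squared. Complete the square in x: (x - 10)² = 38(y - 1).
Vertex (10, 1); 4p = 38 so p = 19/2. Opens up.

(10, 1)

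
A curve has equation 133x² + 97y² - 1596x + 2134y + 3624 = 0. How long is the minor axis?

Group the x- and y-terms: 133(x² - 12x) + 97(y² + 22y) = -3624
Complete the square in x and y: 133(x - 6)² + 97(y + 11)² = -3624 + 4788 + 11737 = 12901
Divide by 12901: (x - 6)²/97 + (y + 11)²/133 = 1
Ellipse, center (6, -11), major axis vertical; a² = 133, b² = 97.
b² = 97 so b = √97; the minor axis has length 2b = 2√97.

2√97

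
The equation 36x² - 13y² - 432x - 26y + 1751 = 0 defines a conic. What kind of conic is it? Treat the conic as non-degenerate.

No xy term. Coefficients of x² and y² are A = 36, C = -13.
A and C have opposite signs ⇒ hyperbola.

hyperbola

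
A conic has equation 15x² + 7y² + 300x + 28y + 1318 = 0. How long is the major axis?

Group the x- and y-terms: 15(x² + 20x) + 7(y² + 4y) = -1318
Complete the square: 15(x + 10)² + 7(y + 2)² = -1318 + 1500 + 28 = 210
Dividing both sides by 210: (x + 10)²/14 + (y + 2)²/30 = 1
Ellipse, center (-10, -2), major axis vertical; a² = 30, b² = 14.
a² = 30 so a = √30; the major axis has length 2a = 2√30.

2√30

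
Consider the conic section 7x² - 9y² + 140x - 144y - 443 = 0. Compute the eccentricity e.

e = 4/3

Collect terms: 7(x² + 20x) -9(y² + 16y) = 443
Complete the square in x and y: 7(x + 10)² -9(y + 8)² = 443 + 700 - 576 = 567
Dividing both sides by 567: (x + 10)²/81 - (y + 8)²/63 = 1
Hyperbola, center (-10, -8), transverse axis horizontal; a² = 81, b² = 63.
c² = a² + b² = 144, so c = 12.
e = c/a = 12/9 = 4/3.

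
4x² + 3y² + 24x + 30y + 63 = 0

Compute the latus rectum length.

6

Rearranging, 4(x² + 6x) + 3(y² + 10y) = -63.
Complete the square: 4(x + 3)² + 3(y + 5)² = -63 + 36 + 75 = 48
Dividing both sides by 48: (x + 3)²/12 + (y + 5)²/16 = 1
Ellipse, center (-3, -5), major axis vertical; a² = 16, b² = 12.
Latus rectum length = 2b²/a = 2·12/4 = 6.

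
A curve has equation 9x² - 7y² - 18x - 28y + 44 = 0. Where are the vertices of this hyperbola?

Rearranging, 9(x² - 2x) -7(y² + 4y) = -44.
Complete the square: 9(x - 1)² -7(y + 2)² = -44 + 9 - 28 = -63
Dividing both sides by -63: (y + 2)²/9 - (x - 1)²/7 = 1
Hyperbola, center (1, -2), transverse axis vertical; a² = 9, b² = 7.
a = 3. Vertices at (h, k ± a).

(1, -5) and (1, 1)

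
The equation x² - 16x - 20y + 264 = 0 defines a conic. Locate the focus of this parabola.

Only x is squared. Complete the square in x: (x - 8)² = 20(y - 10).
Vertex (8, 10); 4p = 20 so p = 5. Opens up.
Focus is p units from the vertex along the axis: (h, k + p).

(8, 15)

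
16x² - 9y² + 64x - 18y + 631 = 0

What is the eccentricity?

e = 5/4

Group the x- and y-terms: 16(x² + 4x) -9(y² + 2y) = -631
Complete the square: 16(x + 2)² -9(y + 1)² = -631 + 64 - 9 = -576
Divide through by -576 to get (y + 1)²/64 - (x + 2)²/36 = 1.
Hyperbola, center (-2, -1), transverse axis vertical; a² = 64, b² = 36.
c² = a² + b² = 100, so c = 10.
e = c/a = 10/8 = 5/4.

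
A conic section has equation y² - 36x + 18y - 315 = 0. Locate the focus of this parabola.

Only y is squared. Complete the square in y: (y + 9)² = 36(x + 11).
Vertex (-11, -9); 4p = 36 so p = 9. Opens right.
Focus is p units from the vertex along the axis: (h + p, k).

(-2, -9)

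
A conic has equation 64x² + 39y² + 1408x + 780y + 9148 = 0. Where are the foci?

Collect terms: 64(x² + 22x) + 39(y² + 20y) = -9148
Completing the square gives 64(x + 11)² + 39(y + 10)² = -9148 + 7744 + 3900 = 2496.
Divide through by 2496 to get (x + 11)²/39 + (y + 10)²/64 = 1.
Ellipse, center (-11, -10), major axis vertical; a² = 64, b² = 39.
c² = a² - b² = 64 - 39 = 25, so c = 5.
Foci lie on the vertical axis through the center: (h, k ± c).

(-11, -15) and (-11, -5)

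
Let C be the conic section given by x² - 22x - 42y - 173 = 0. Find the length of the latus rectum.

42

Only x is squared. Complete the square in x: (x - 11)² = 42(y + 7).
Vertex (11, -7); 4p = 42 so p = 21/2. Opens up.
Latus rectum length = |4p| = 42.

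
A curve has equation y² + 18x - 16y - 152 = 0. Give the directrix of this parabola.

x = 33/2

Only y is squared. Complete the square in y: (y - 8)² = -18(x - 12).
Vertex (12, 8); 4p = -18 so p = -9/2. Opens left.
Directrix is the vertical line x = h − p = 12 − (-9/2) = 33/2.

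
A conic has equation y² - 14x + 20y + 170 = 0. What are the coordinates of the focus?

Only y is squared. Complete the square in y: (y + 10)² = 14(x - 5).
Vertex (5, -10); 4p = 14 so p = 7/2. Opens right.
Focus is p units from the vertex along the axis: (h + p, k).

(17/2, -10)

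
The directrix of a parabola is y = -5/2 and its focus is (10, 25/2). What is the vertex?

The vertex is the midpoint between the focus and the directrix along the axis of symmetry.
Axis is vertical (directrix is horizontal). Vertex y-coordinate = (25/2 + (-5/2))/2 = 5; x-coordinate = 10.

(10, 5)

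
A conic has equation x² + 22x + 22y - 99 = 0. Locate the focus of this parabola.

Only x is squared. Complete the square in x: (x + 11)² = -22(y - 10).
Vertex (-11, 10); 4p = -22 so p = -11/2. Opens down.
Focus is p units from the vertex along the axis: (h, k + p).

(-11, 9/2)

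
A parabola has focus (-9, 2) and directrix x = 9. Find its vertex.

(0, 2)

The vertex is the midpoint between the focus and the directrix along the axis of symmetry.
Axis is horizontal (directrix is vertical). Vertex x-coordinate = (-9 + 9)/2 = 0; y-coordinate = 2.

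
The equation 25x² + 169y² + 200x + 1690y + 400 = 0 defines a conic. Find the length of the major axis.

Rearranging, 25(x² + 8x) + 169(y² + 10y) = -400.
Complete the square in x and y: 25(x + 4)² + 169(y + 5)² = -400 + 400 + 4225 = 4225
Divide through by 4225 to get (x + 4)²/169 + (y + 5)²/25 = 1.
Ellipse, center (-4, -5), major axis horizontal; a² = 169, b² = 25.
a² = 169 so a = 13; the major axis has length 2a = 26.

26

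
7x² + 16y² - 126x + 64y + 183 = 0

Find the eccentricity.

7(x² - 18x) + 16(y² + 4y) = -183
Complete the square: 7(x - 9)² + 16(y + 2)² = -183 + 567 + 64 = 448
Divide by 448: (x - 9)²/64 + (y + 2)²/28 = 1
Ellipse, center (9, -2), major axis horizontal; a² = 64, b² = 28.
c² = a² - b² = 36, so c = 6.
e = c/a = 6/8 = 3/4.

e = 3/4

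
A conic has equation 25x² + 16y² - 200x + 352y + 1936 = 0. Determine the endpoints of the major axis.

(4, -16) and (4, -6)

Collect terms: 25(x² - 8x) + 16(y² + 22y) = -1936
Complete the square: 25(x - 4)² + 16(y + 11)² = -1936 + 400 + 1936 = 400
Divide through by 400 to get (x - 4)²/16 + (y + 11)²/25 = 1.
Ellipse, center (4, -11), major axis vertical; a² = 25, b² = 16.
a = 5. Vertices at (h, k ± a).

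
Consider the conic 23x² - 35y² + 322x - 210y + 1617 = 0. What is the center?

Collect terms: 23(x² + 14x) -35(y² + 6y) = -1617
Complete the square: 23(x + 7)² -35(y + 3)² = -1617 + 1127 - 315 = -805
Dividing both sides by -805: (y + 3)²/23 - (x + 7)²/35 = 1
Hyperbola with center (-7, -3).

(-7, -3)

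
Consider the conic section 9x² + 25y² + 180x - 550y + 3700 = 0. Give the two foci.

Group: 9(x² + 20x) + 25(y² - 22y) = -3700
9(x + 10)² + 25(y - 11)² = -3700 + 900 + 3025 = 225
Divide through by 225 to get (x + 10)²/25 + (y - 11)²/9 = 1.
Ellipse, center (-10, 11), major axis horizontal; a² = 25, b² = 9.
c² = a² - b² = 25 - 9 = 16, so c = 4.
Foci lie on the horizontal axis through the center: (h ± c, k).

(-14, 11) and (-6, 11)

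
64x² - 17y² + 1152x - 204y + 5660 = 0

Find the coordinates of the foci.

(-9, -15) and (-9, 3)

Group: 64(x² + 18x) -17(y² + 12y) = -5660
Completing the square gives 64(x + 9)² -17(y + 6)² = -5660 + 5184 - 612 = -1088.
Divide by -1088: (y + 6)²/64 - (x + 9)²/17 = 1
Hyperbola, center (-9, -6), transverse axis vertical; a² = 64, b² = 17.
c² = a² + b² = 64 + 17 = 81, so c = 9.
Foci lie on the vertical axis through the center: (h, k ± c).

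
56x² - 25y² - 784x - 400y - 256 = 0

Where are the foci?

Group the x- and y-terms: 56(x² - 14x) -25(y² + 16y) = 256
Completing the square gives 56(x - 7)² -25(y + 8)² = 256 + 2744 - 1600 = 1400.
Divide by 1400: (x - 7)²/25 - (y + 8)²/56 = 1
Hyperbola, center (7, -8), transverse axis horizontal; a² = 25, b² = 56.
c² = a² + b² = 25 + 56 = 81, so c = 9.
Foci lie on the horizontal axis through the center: (h ± c, k).

(-2, -8) and (16, -8)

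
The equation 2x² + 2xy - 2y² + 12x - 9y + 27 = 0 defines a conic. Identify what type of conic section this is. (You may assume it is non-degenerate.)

A = 2, B = 2, C = -2.
Discriminant B² − 4AC = 2² − 4·2·(-2) = 20.
B² − 4AC > 0 ⇒ hyperbola.

hyperbola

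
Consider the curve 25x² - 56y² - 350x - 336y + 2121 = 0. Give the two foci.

(7, -12) and (7, 6)

25(x² - 14x) -56(y² + 6y) = -2121
Complete the square: 25(x - 7)² -56(y + 3)² = -2121 + 1225 - 504 = -1400
Dividing both sides by -1400: (y + 3)²/25 - (x - 7)²/56 = 1
Hyperbola, center (7, -3), transverse axis vertical; a² = 25, b² = 56.
c² = a² + b² = 25 + 56 = 81, so c = 9.
Foci lie on the vertical axis through the center: (h, k ± c).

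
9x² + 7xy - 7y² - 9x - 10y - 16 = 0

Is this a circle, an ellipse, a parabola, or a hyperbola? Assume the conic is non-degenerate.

A = 9, B = 7, C = -7.
Discriminant B² − 4AC = 7² − 4·9·(-7) = 301.
B² − 4AC > 0 ⇒ hyperbola.

hyperbola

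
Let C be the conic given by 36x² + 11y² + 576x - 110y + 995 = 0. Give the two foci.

(-8, -5) and (-8, 15)

36(x² + 16x) + 11(y² - 10y) = -995
Completing the square gives 36(x + 8)² + 11(y - 5)² = -995 + 2304 + 275 = 1584.
Divide by 1584: (x + 8)²/44 + (y - 5)²/144 = 1
Ellipse, center (-8, 5), major axis vertical; a² = 144, b² = 44.
c² = a² - b² = 144 - 44 = 100, so c = 10.
Foci lie on the vertical axis through the center: (h, k ± c).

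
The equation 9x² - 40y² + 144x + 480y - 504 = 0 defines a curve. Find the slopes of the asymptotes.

Group the x- and y-terms: 9(x² + 16x) -40(y² - 12y) = 504
Complete the square in x and y: 9(x + 8)² -40(y - 6)² = 504 + 576 - 1440 = -360
Divide through by -360 to get (y - 6)²/9 - (x + 8)²/40 = 1.
Hyperbola, center (-8, 6), transverse axis vertical; a² = 9, b² = 40.
For a vertical hyperbola the asymptotes have slope ±a/b.
Here that is ±3/2√10 = ±3√10/20.

3√10/20 and -3√10/20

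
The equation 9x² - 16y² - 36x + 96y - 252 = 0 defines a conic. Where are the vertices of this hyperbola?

(-2, 3) and (6, 3)

Rearranging, 9(x² - 4x) -16(y² - 6y) = 252.
Completing the square gives 9(x - 2)² -16(y - 3)² = 252 + 36 - 144 = 144.
Divide through by 144 to get (x - 2)²/16 - (y - 3)²/9 = 1.
Hyperbola, center (2, 3), transverse axis horizontal; a² = 16, b² = 9.
a = 4. Vertices at (h ± a, k).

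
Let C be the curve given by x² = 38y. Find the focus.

Vertex (0, 0); 4p = 38 so p = 19/2. Opens up.
Focus is p units from the vertex along the axis: (h, k + p).

(0, 19/2)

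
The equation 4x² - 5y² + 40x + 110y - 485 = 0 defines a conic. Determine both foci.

Rearranging, 4(x² + 10x) -5(y² - 22y) = 485.
Complete the square in x and y: 4(x + 5)² -5(y - 11)² = 485 + 100 - 605 = -20
Divide by -20: (y - 11)²/4 - (x + 5)²/5 = 1
Hyperbola, center (-5, 11), transverse axis vertical; a² = 4, b² = 5.
c² = a² + b² = 4 + 5 = 9, so c = 3.
Foci lie on the vertical axis through the center: (h, k ± c).

(-5, 8) and (-5, 14)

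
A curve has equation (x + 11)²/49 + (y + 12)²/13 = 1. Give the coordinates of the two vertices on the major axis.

(-18, -12) and (-4, -12)

Center (-11, -12). The larger denominator 49 sits under the x-term, so the major axis is horizontal; a² = 49, b² = 13.
a = 7. Vertices at (h ± a, k).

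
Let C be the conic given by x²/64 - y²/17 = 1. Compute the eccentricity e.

Center (0, 0). The positive term is the x-term, so the transverse axis is horizontal; a² = 64, b² = 17.
c² = a² + b² = 81, so c = 9.
e = c/a = 9/8.

e = 9/8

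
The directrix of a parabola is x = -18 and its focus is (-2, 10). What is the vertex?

The vertex is the midpoint between the focus and the directrix along the axis of symmetry.
Axis is horizontal (directrix is vertical). Vertex x-coordinate = (-2 + (-18))/2 = -10; y-coordinate = 10.

(-10, 10)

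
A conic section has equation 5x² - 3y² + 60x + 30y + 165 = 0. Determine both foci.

(-6, 5 - 4√2) and (-6, 5 + 4√2)

Group the x- and y-terms: 5(x² + 12x) -3(y² - 10y) = -165
Complete the square: 5(x + 6)² -3(y - 5)² = -165 + 180 - 75 = -60
Divide through by -60 to get (y - 5)²/20 - (x + 6)²/12 = 1.
Hyperbola, center (-6, 5), transverse axis vertical; a² = 20, b² = 12.
c² = a² + b² = 20 + 12 = 32, so c = 4√2.
Foci lie on the vertical axis through the center: (h, k ± c).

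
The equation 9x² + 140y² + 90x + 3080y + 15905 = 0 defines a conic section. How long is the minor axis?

6

Group the x- and y-terms: 9(x² + 10x) + 140(y² + 22y) = -15905
Complete the square in x and y: 9(x + 5)² + 140(y + 11)² = -15905 + 225 + 16940 = 1260
Dividing both sides by 1260: (x + 5)²/140 + (y + 11)²/9 = 1
Ellipse, center (-5, -11), major axis horizontal; a² = 140, b² = 9.
b² = 9 so b = 3; the minor axis has length 2b = 6.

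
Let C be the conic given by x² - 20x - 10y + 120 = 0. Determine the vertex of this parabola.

(10, 2)

Only x is squared. Complete the square in x: (x - 10)² = 10(y - 2).
Vertex (10, 2); 4p = 10 so p = 5/2. Opens up.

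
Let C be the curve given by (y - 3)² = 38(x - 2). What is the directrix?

Vertex (2, 3); 4p = 38 so p = 19/2. Opens right.
Directrix is the vertical line x = h − p = 2 − (19/2) = -15/2.

x = -15/2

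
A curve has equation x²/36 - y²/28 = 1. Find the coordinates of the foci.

(-8, 0) and (8, 0)

Center (0, 0). The positive term is the x-term, so the transverse axis is horizontal; a² = 36, b² = 28.
c² = a² + b² = 36 + 28 = 64, so c = 8.
Foci lie on the horizontal axis through the center: (h ± c, k).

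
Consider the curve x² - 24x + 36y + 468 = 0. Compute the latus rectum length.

36

Only x is squared. Complete the square in x: (x - 12)² = -36(y + 9).
Vertex (12, -9); 4p = -36 so p = -9. Opens down.
Latus rectum length = |4p| = 36.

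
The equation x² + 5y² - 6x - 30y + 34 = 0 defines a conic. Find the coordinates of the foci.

Group: (x² - 6x) + 5(y² - 6y) = -34
Completing the square gives (x - 3)² + 5(y - 3)² = -34 + 9 + 45 = 20.
Divide through by 20 to get (x - 3)²/20 + (y - 3)²/4 = 1.
Ellipse, center (3, 3), major axis horizontal; a² = 20, b² = 4.
c² = a² - b² = 20 - 4 = 16, so c = 4.
Foci lie on the horizontal axis through the center: (h ± c, k).

(-1, 3) and (7, 3)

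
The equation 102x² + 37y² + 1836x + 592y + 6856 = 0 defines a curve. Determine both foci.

(-9, -8 - √65) and (-9, -8 + √65)

Group: 102(x² + 18x) + 37(y² + 16y) = -6856
102(x + 9)² + 37(y + 8)² = -6856 + 8262 + 2368 = 3774
Divide through by 3774 to get (x + 9)²/37 + (y + 8)²/102 = 1.
Ellipse, center (-9, -8), major axis vertical; a² = 102, b² = 37.
c² = a² - b² = 102 - 37 = 65, so c = √65.
Foci lie on the vertical axis through the center: (h, k ± c).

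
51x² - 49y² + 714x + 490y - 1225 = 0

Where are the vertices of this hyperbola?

(-14, 5) and (0, 5)

Collect terms: 51(x² + 14x) -49(y² - 10y) = 1225
Complete the square: 51(x + 7)² -49(y - 5)² = 1225 + 2499 - 1225 = 2499
Divide by 2499: (x + 7)²/49 - (y - 5)²/51 = 1
Hyperbola, center (-7, 5), transverse axis horizontal; a² = 49, b² = 51.
a = 7. Vertices at (h ± a, k).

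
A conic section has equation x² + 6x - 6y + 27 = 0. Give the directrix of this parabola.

Only x is squared. Complete the square in x: (x + 3)² = 6(y - 3).
Vertex (-3, 3); 4p = 6 so p = 3/2. Opens up.
Directrix is the horizontal line y = k − p = 3 − (3/2) = 3/2.

y = 3/2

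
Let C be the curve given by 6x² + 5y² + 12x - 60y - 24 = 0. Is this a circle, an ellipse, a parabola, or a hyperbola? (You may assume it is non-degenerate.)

ellipse

No xy term. Coefficients of x² and y² are A = 6, C = 5.
A and C have the same sign but A ≠ C ⇒ ellipse.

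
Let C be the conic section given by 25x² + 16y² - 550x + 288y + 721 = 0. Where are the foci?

(11, -18) and (11, 0)

Rearranging, 25(x² - 22x) + 16(y² + 18y) = -721.
25(x - 11)² + 16(y + 9)² = -721 + 3025 + 1296 = 3600
Dividing both sides by 3600: (x - 11)²/144 + (y + 9)²/225 = 1
Ellipse, center (11, -9), major axis vertical; a² = 225, b² = 144.
c² = a² - b² = 225 - 144 = 81, so c = 9.
Foci lie on the vertical axis through the center: (h, k ± c).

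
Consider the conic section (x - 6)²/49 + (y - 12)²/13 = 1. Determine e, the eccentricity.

Center (6, 12). The larger denominator 49 sits under the x-term, so the major axis is horizontal; a² = 49, b² = 13.
c² = a² - b² = 36, so c = 6.
e = c/a = 6/7.

e = 6/7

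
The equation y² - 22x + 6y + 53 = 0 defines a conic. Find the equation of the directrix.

x = -7/2

Only y is squared. Complete the square in y: (y + 3)² = 22(x - 2).
Vertex (2, -3); 4p = 22 so p = 11/2. Opens right.
Directrix is the vertical line x = h − p = 2 − (11/2) = -7/2.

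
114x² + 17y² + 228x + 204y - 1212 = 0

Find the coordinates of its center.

(-1, -6)

Group the x- and y-terms: 114(x² + 2x) + 17(y² + 12y) = 1212
Completing the square gives 114(x + 1)² + 17(y + 6)² = 1212 + 114 + 612 = 1938.
Divide by 1938: (x + 1)²/17 + (y + 6)²/114 = 1
Ellipse with center (-1, -6).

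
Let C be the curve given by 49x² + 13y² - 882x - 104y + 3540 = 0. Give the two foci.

(9, -2) and (9, 10)

Rearranging, 49(x² - 18x) + 13(y² - 8y) = -3540.
Complete the square in x and y: 49(x - 9)² + 13(y - 4)² = -3540 + 3969 + 208 = 637
Divide by 637: (x - 9)²/13 + (y - 4)²/49 = 1
Ellipse, center (9, 4), major axis vertical; a² = 49, b² = 13.
c² = a² - b² = 49 - 13 = 36, so c = 6.
Foci lie on the vertical axis through the center: (h, k ± c).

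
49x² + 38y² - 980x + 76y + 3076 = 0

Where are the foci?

Group the x- and y-terms: 49(x² - 20x) + 38(y² + 2y) = -3076
Complete the square: 49(x - 10)² + 38(y + 1)² = -3076 + 4900 + 38 = 1862
Divide by 1862: (x - 10)²/38 + (y + 1)²/49 = 1
Ellipse, center (10, -1), major axis vertical; a² = 49, b² = 38.
c² = a² - b² = 49 - 38 = 11, so c = √11.
Foci lie on the vertical axis through the center: (h, k ± c).

(10, -1 - √11) and (10, -1 + √11)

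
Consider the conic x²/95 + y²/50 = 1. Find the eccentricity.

e = 3√19/19

Center (0, 0). The larger denominator 95 sits under the x-term, so the major axis is horizontal; a² = 95, b² = 50.
c² = a² - b² = 45, so c = 3√5.
e = c/a = 3√5/√95 = 3√19/19.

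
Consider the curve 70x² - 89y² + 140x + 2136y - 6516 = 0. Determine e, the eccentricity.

e = √11130/70

Group the x- and y-terms: 70(x² + 2x) -89(y² - 24y) = 6516
Complete the square in x and y: 70(x + 1)² -89(y - 12)² = 6516 + 70 - 12816 = -6230
Divide by -6230: (y - 12)²/70 - (x + 1)²/89 = 1
Hyperbola, center (-1, 12), transverse axis vertical; a² = 70, b² = 89.
c² = a² + b² = 159, so c = √159.
e = c/a = √159/√70 = √11130/70.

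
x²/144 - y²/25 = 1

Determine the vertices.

(-12, 0) and (12, 0)

Center (0, 0). The positive term is the x-term, so the transverse axis is horizontal; a² = 144, b² = 25.
a = 12. Vertices at (h ± a, k).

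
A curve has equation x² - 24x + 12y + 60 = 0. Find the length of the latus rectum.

Only x is squared. Complete the square in x: (x - 12)² = -12(y - 7).
Vertex (12, 7); 4p = -12 so p = -3. Opens down.
Latus rectum length = |4p| = 12.

12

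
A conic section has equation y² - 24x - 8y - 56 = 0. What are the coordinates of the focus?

Only y is squared. Complete the square in y: (y - 4)² = 24(x + 3).
Vertex (-3, 4); 4p = 24 so p = 6. Opens right.
Focus is p units from the vertex along the axis: (h + p, k).

(3, 4)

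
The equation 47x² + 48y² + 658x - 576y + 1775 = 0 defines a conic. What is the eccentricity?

e = √3/12

Group: 47(x² + 14x) + 48(y² - 12y) = -1775
Complete the square: 47(x + 7)² + 48(y - 6)² = -1775 + 2303 + 1728 = 2256
Dividing both sides by 2256: (x + 7)²/48 + (y - 6)²/47 = 1
Ellipse, center (-7, 6), major axis horizontal; a² = 48, b² = 47.
c² = a² - b² = 1, so c = 1.
e = c/a = 1/4√3 = √3/12.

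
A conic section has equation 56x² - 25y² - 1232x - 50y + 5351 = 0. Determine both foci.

Group the x- and y-terms: 56(x² - 22x) -25(y² + 2y) = -5351
56(x - 11)² -25(y + 1)² = -5351 + 6776 - 25 = 1400
Dividing both sides by 1400: (x - 11)²/25 - (y + 1)²/56 = 1
Hyperbola, center (11, -1), transverse axis horizontal; a² = 25, b² = 56.
c² = a² + b² = 25 + 56 = 81, so c = 9.
Foci lie on the horizontal axis through the center: (h ± c, k).

(2, -1) and (20, -1)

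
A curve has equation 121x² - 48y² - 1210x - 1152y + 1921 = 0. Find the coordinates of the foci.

(5, -25) and (5, 1)

Rearranging, 121(x² - 10x) -48(y² + 24y) = -1921.
Complete the square: 121(x - 5)² -48(y + 12)² = -1921 + 3025 - 6912 = -5808
Dividing both sides by -5808: (y + 12)²/121 - (x - 5)²/48 = 1
Hyperbola, center (5, -12), transverse axis vertical; a² = 121, b² = 48.
c² = a² + b² = 121 + 48 = 169, so c = 13.
Foci lie on the vertical axis through the center: (h, k ± c).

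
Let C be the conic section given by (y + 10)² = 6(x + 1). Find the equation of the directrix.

x = -5/2

Vertex (-1, -10); 4p = 6 so p = 3/2. Opens right.
Directrix is the vertical line x = h − p = -1 − (3/2) = -5/2.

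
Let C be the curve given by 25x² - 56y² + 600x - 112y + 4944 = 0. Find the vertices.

Group: 25(x² + 24x) -56(y² + 2y) = -4944
Completing the square gives 25(x + 12)² -56(y + 1)² = -4944 + 3600 - 56 = -1400.
Dividing both sides by -1400: (y + 1)²/25 - (x + 12)²/56 = 1
Hyperbola, center (-12, -1), transverse axis vertical; a² = 25, b² = 56.
a = 5. Vertices at (h, k ± a).

(-12, -6) and (-12, 4)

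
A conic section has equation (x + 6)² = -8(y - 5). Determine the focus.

Vertex (-6, 5); 4p = -8 so p = -2. Opens down.
Focus is p units from the vertex along the axis: (h, k + p).

(-6, 3)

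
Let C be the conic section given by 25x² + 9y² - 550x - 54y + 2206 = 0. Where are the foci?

(11, -5) and (11, 11)

Rearranging, 25(x² - 22x) + 9(y² - 6y) = -2206.
Complete the square in x and y: 25(x - 11)² + 9(y - 3)² = -2206 + 3025 + 81 = 900
Divide by 900: (x - 11)²/36 + (y - 3)²/100 = 1
Ellipse, center (11, 3), major axis vertical; a² = 100, b² = 36.
c² = a² - b² = 100 - 36 = 64, so c = 8.
Foci lie on the vertical axis through the center: (h, k ± c).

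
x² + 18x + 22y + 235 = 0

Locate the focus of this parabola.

(-9, -25/2)

Only x is squared. Complete the square in x: (x + 9)² = -22(y + 7).
Vertex (-9, -7); 4p = -22 so p = -11/2. Opens down.
Focus is p units from the vertex along the axis: (h, k + p).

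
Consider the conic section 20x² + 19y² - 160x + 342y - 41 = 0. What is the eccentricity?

e = √5/10

Collect terms: 20(x² - 8x) + 19(y² + 18y) = 41
Complete the square: 20(x - 4)² + 19(y + 9)² = 41 + 320 + 1539 = 1900
Dividing both sides by 1900: (x - 4)²/95 + (y + 9)²/100 = 1
Ellipse, center (4, -9), major axis vertical; a² = 100, b² = 95.
c² = a² - b² = 5, so c = √5.
e = c/a = √5/10.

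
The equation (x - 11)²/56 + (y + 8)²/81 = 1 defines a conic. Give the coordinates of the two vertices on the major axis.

(11, -17) and (11, 1)

Center (11, -8). The larger denominator 81 sits under the y-term, so the major axis is vertical; a² = 81, b² = 56.
a = 9. Vertices at (h, k ± a).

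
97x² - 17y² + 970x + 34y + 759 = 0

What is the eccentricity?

e = √1938/17

Collect terms: 97(x² + 10x) -17(y² - 2y) = -759
Complete the square: 97(x + 5)² -17(y - 1)² = -759 + 2425 - 17 = 1649
Divide by 1649: (x + 5)²/17 - (y - 1)²/97 = 1
Hyperbola, center (-5, 1), transverse axis horizontal; a² = 17, b² = 97.
c² = a² + b² = 114, so c = √114.
e = c/a = √114/√17 = √1938/17.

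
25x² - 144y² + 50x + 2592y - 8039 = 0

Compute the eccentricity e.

Rearranging, 25(x² + 2x) -144(y² - 18y) = 8039.
25(x + 1)² -144(y - 9)² = 8039 + 25 - 11664 = -3600
Divide by -3600: (y - 9)²/25 - (x + 1)²/144 = 1
Hyperbola, center (-1, 9), transverse axis vertical; a² = 25, b² = 144.
c² = a² + b² = 169, so c = 13.
e = c/a = 13/5.

e = 13/5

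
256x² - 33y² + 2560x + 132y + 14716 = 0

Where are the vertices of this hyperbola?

(-5, -14) and (-5, 18)

Collect terms: 256(x² + 10x) -33(y² - 4y) = -14716
256(x + 5)² -33(y - 2)² = -14716 + 6400 - 132 = -8448
Divide through by -8448 to get (y - 2)²/256 - (x + 5)²/33 = 1.
Hyperbola, center (-5, 2), transverse axis vertical; a² = 256, b² = 33.
a = 16. Vertices at (h, k ± a).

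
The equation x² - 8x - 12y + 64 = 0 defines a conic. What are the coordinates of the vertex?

Only x is squared. Complete the square in x: (x - 4)² = 12(y - 4).
Vertex (4, 4); 4p = 12 so p = 3. Opens up.

(4, 4)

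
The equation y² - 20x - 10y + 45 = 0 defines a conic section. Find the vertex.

(1, 5)

Only y is squared. Complete the square in y: (y - 5)² = 20(x - 1).
Vertex (1, 5); 4p = 20 so p = 5. Opens right.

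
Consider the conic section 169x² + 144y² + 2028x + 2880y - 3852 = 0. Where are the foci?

(-6, -15) and (-6, -5)

Group: 169(x² + 12x) + 144(y² + 20y) = 3852
Complete the square: 169(x + 6)² + 144(y + 10)² = 3852 + 6084 + 14400 = 24336
Divide through by 24336 to get (x + 6)²/144 + (y + 10)²/169 = 1.
Ellipse, center (-6, -10), major axis vertical; a² = 169, b² = 144.
c² = a² - b² = 169 - 144 = 25, so c = 5.
Foci lie on the vertical axis through the center: (h, k ± c).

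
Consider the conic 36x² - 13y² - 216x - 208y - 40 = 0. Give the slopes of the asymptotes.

Group the x- and y-terms: 36(x² - 6x) -13(y² + 16y) = 40
Completing the square gives 36(x - 3)² -13(y + 8)² = 40 + 324 - 832 = -468.
Dividing both sides by -468: (y + 8)²/36 - (x - 3)²/13 = 1
Hyperbola, center (3, -8), transverse axis vertical; a² = 36, b² = 13.
For a vertical hyperbola the asymptotes have slope ±a/b.
Here that is ±6/√13 = ±6√13/13.

6√13/13 and -6√13/13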